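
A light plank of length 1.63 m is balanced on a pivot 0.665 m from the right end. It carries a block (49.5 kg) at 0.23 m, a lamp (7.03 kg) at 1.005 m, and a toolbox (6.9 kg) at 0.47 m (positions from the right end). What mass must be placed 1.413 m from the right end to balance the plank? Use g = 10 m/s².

m ≈ 27.4 kg

Take moments about the pivot (at 0.665 m from the right end).
Block: 49.5 × 10 = 495 N down at 0.23 m → arm 0.435 m, τ = 495 × 0.435 = 215.3 N·m clockwise.
Lamp: 7.03 × 10 = 70.3 N down at 1.005 m → arm 0.34 m, τ = 70.3 × 0.34 = 23.9 N·m counterclockwise.
Toolbox: 6.9 × 10 = 69 N down at 0.47 m → arm 0.195 m, τ = 69 × 0.195 = 13.46 N·m clockwise.
Net moment of known loads = 204.9 N·m clockwise.
An unknown mass m at 1.413 m has arm 0.748 m; its moment is m·g·0.748 counterclockwise.
Setting net torque to zero: m × 10 × 0.748 = 204.9 → m = 204.9 / (10 × 0.748) = 27.4 kg.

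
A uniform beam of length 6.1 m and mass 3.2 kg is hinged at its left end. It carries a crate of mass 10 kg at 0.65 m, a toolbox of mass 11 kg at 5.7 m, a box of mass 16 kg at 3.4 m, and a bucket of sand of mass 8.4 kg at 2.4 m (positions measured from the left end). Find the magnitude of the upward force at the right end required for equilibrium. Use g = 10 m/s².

F ≈ 252 N

Choose the left end as the axis so the unknown pivot reaction has zero arm there.
Beam weight: 3.2 × 10 = 32 N down at 3.05 m → arm 3.05 m, τ = 32 × 3.05 = 97.6 N·m clockwise.
Crate: 10 × 10 = 100 N down at 0.65 m → arm 0.65 m, τ = 100 × 0.65 = 65 N·m clockwise.
Toolbox: 11 × 10 = 110 N down at 5.7 m → arm 5.7 m, τ = 110 × 5.7 = 627 N·m clockwise.
Box: 16 × 10 = 160 N down at 3.4 m → arm 3.4 m, τ = 160 × 3.4 = 544 N·m clockwise.
Bucket of sand: 8.4 × 10 = 84 N down at 2.4 m → arm 2.4 m, τ = 84 × 2.4 = 201.6 N·m clockwise.
Net moment of the loads = 1535 N·m clockwise.
The upward force F acts at the right end, arm 6.1 m, giving F × 6.1 counterclockwise.
Setting net torque to zero: F × 6.1 = 1535 → F = 1535 / 6.1 = 252 N.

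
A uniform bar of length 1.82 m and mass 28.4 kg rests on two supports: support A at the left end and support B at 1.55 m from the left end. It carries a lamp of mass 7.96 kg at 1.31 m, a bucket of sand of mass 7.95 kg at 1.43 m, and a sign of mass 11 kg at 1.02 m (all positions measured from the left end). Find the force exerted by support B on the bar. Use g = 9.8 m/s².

Taking torques about support A:
Beam weight: 28.4 × 9.8 = 278.3 N down at 0.91 m → arm 0.91 m, τ = 278.3 × 0.91 = 253.3 N·m clockwise.
Lamp: 7.96 × 9.8 = 78.01 N down at 1.31 m → arm 1.31 m, τ = 78.01 × 1.31 = 102.2 N·m clockwise.
Bucket of sand: 7.95 × 9.8 = 77.91 N down at 1.43 m → arm 1.43 m, τ = 77.91 × 1.43 = 111.4 N·m clockwise.
Sign: 11 × 9.8 = 107.8 N down at 1.02 m → arm 1.02 m, τ = 107.8 × 1.02 = 110 N·m clockwise.
Net load moment about support A = 576.9 N·m clockwise.
Reaction R at support B is upward at 1.55 m, arm 1.55 m → moment R × 1.55 counterclockwise.
Balancing moments: R × 1.55 = 576.9, giving R = 372 N.

R_B ≈ 372 N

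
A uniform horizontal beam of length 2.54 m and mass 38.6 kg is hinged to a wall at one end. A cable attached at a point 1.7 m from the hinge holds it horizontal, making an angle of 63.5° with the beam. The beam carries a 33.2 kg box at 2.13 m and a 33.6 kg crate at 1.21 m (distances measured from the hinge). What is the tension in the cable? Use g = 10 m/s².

Taking torques about the hinge:
Beam weight: 38.6 × 10 = 386 N down at 1.27 m → arm 1.27 m, τ = 386 × 1.27 = 490.2 N·m clockwise.
Box: 33.2 × 10 = 332 N down at 2.13 m → arm 2.13 m, τ = 332 × 2.13 = 707.2 N·m clockwise.
Crate: 33.6 × 10 = 336 N down at 1.21 m → arm 1.21 m, τ = 336 × 1.21 = 406.6 N·m clockwise.
Total clockwise load moment = 1604 N·m.
The cable tension T acts at 1.7 m; only its component perpendicular to the beam, T sinθ, produces torque. sin 63.5° = 0.8949.
For rotational equilibrium, T × 1.7 × 0.8949 = 1604, so T = 1604 / 1.521 = 1050 N.

T ≈ 1050 N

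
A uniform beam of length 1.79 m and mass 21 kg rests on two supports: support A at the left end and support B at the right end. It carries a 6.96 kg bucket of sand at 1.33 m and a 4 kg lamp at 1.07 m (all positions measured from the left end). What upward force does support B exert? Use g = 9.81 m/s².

R_B ≈ 177 N

Sum moments about support A (its reaction then has zero moment arm).
Beam weight: 21 × 9.81 = 206 N down at 0.895 m → arm 0.895 m, τ = 206 × 0.895 = 184.4 N·m clockwise.
Bucket of sand: 6.96 × 9.81 = 68.28 N down at 1.33 m → arm 1.33 m, τ = 68.28 × 1.33 = 90.81 N·m clockwise.
Lamp: 4 × 9.81 = 39.24 N down at 1.07 m → arm 1.07 m, τ = 39.24 × 1.07 = 41.99 N·m clockwise.
Net load moment about support A = 317.2 N·m clockwise.
Reaction R at support B is upward at 1.79 m, arm 1.79 m → moment R × 1.79 counterclockwise.
Setting net torque to zero: R × 1.79 = 317.2 → R = 177 N.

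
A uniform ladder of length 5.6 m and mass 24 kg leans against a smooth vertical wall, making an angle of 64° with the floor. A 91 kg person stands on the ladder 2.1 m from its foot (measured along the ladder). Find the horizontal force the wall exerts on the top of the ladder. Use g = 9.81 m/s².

Take moments about the foot of the ladder.
Ladder weight 24×9.81 = 235.4 N acts at 2.8 m along the ladder; its horizontal arm is 2.8·cos64° = 1.227 m → τ = 288.8 N·m clockwise.
Person: 91×9.81 = 892.7 N at 2.1 m → arm 0.9206 m → τ = 821.8 N·m clockwise.
Wall normal N acts horizontally at the top; its moment arm is the height L sinθ = 5.6·sin64° = 5.033 m, counterclockwise.
Setting net torque to zero: N × 5.033 = 1111 → N = 221 N.

N_wall ≈ 221 N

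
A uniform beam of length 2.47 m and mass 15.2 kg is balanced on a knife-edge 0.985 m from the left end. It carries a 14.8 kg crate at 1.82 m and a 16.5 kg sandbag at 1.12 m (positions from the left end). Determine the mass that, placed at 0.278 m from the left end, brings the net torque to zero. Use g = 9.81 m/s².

m ≈ 26 kg

Taking torques about the knife-edge (at 0.985 m from the left end):
Beam weight: 15.2 × 9.81 = 149.1 N down at 1.235 m → arm 0.25 m, τ = 149.1 × 0.25 = 37.27 N·m clockwise.
Crate: 14.8 × 9.81 = 145.2 N down at 1.82 m → arm 0.835 m, τ = 145.2 × 0.835 = 121.2 N·m clockwise.
Sandbag: 16.5 × 9.81 = 161.9 N down at 1.12 m → arm 0.135 m, τ = 161.9 × 0.135 = 21.86 N·m clockwise.
Net moment of known loads = 180.3 N·m clockwise.
An unknown mass m at 0.278 m has arm 0.707 m; its moment is m·g·0.707 counterclockwise.
Balancing moments: m × 9.81 × 0.707 = 180.3, giving m = 180.3 / (9.81 × 0.707) = 26 kg.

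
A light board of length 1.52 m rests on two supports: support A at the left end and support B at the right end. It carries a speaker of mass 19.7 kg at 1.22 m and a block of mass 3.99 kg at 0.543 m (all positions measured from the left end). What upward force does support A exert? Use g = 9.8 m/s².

Choose support B as the axis so its reaction then has zero moment arm.
Speaker: 19.7 × 9.8 = 193.1 N down at 1.22 m → arm 0.3 m, τ = 193.1 × 0.3 = 57.93 N·m counterclockwise.
Block: 3.99 × 9.8 = 39.1 N down at 0.543 m → arm 0.977 m, τ = 39.1 × 0.977 = 38.2 N·m counterclockwise.
Net load moment about support B = 96.13 N·m counterclockwise.
Reaction R at support A is upward at 0 m, arm 1.52 m → moment R × 1.52 clockwise.
Setting net torque to zero: R × 1.52 = 96.13 → R = 63.2 N.

R_A ≈ 63.2 N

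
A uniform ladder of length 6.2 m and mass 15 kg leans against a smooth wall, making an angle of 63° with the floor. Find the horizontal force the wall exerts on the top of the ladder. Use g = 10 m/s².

N_wall ≈ 38.2 N

Take moments about the foot of the ladder.
Ladder weight 15×10 = 150 N acts at 3.1 m along the ladder; its horizontal arm is 3.1·cos63° = 1.407 m → τ = 211.1 N·m clockwise.
Wall normal N acts horizontally at the top; its moment arm is the height L sinθ = 6.2·sin63° = 5.524 m, counterclockwise.
For rotational equilibrium, N × 5.524 = 211.1, so N = 38.2 N.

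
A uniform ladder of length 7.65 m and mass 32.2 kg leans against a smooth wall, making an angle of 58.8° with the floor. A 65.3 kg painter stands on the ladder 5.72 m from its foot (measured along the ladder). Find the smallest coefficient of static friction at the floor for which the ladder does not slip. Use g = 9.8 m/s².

μ_min ≈ 0.403

Choose the foot of the ladder as the axis so the floor normal and friction both act there and drop out.
Ladder weight 32.2×9.8 = 315.6 N acts at 3.825 m along the ladder; its horizontal arm is 3.825·cos58.8° = 1.981 m → τ = 625.2 N·m clockwise.
Painter: 65.3×9.8 = 639.9 N at 5.72 m → arm 2.963 m → τ = 1896 N·m clockwise.
Wall normal N acts horizontally at the top; its moment arm is the height L sinθ = 7.65·sin58.8° = 6.544 m, counterclockwise.
Balancing moments: N × 6.544 = 2521, giving N = 385.2 N.
ΣFx = 0 ⇒ f = N_wall = 385.2 N. ΣFy = 0 ⇒ N_floor = 955.5 N.
μ_min = f / N_floor = 385.2 / 955.5 = 0.403.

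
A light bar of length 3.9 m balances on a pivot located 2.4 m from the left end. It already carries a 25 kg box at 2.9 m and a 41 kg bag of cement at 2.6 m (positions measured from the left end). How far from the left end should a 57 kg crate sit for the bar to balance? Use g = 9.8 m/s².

Take moments about the pivot (at 2.4 m from the left end).
Box: 25 × 9.8 = 245 N down at 2.9 m → arm 0.5 m, τ = 245 × 0.5 = 122.5 N·m clockwise.
Bag of cement: 41 × 9.8 = 401.8 N down at 2.6 m → arm 0.2 m, τ = 401.8 × 0.2 = 80.36 N·m clockwise.
Net moment of existing loads = 202.9 N·m clockwise.
The crate weighs 57 × 9.8 = 558.6 N and must supply an equal counterclockwise moment, so its lever arm about the pivot is 202.9 / 558.6 = 0.363 m.
That puts it at 2.4 − 0.363 = 2.04 m from the left end.

x ≈ 2.04 m from the left end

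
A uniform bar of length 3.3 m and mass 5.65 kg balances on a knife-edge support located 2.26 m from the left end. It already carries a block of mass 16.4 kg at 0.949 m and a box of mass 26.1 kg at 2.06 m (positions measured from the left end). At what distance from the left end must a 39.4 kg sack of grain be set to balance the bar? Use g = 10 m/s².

Take moments about the knife-edge support (at 2.26 m from the left end).
Beam weight: 5.65 × 10 = 56.5 N down at 1.65 m → arm 0.61 m, τ = 56.5 × 0.61 = 34.46 N·m counterclockwise.
Block: 16.4 × 10 = 164 N down at 0.949 m → arm 1.311 m, τ = 164 × 1.311 = 215 N·m counterclockwise.
Box: 26.1 × 10 = 261 N down at 2.06 m → arm 0.2 m, τ = 261 × 0.2 = 52.2 N·m counterclockwise.
Net moment of existing loads = 301.7 N·m counterclockwise.
The sack of grain weighs 39.4 × 10 = 394 N and must supply an equal clockwise moment, so its lever arm about the knife-edge support is 301.7 / 394 = 0.766 m.
That puts it at 2.26 + 0.766 = 3.03 m from the left end.

x ≈ 3.03 m from the left end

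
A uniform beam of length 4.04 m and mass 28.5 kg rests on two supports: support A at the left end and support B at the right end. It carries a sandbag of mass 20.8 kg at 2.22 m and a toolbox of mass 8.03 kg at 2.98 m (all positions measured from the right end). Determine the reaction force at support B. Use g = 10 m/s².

R_B ≈ 257 N

Taking torques about support A:
Beam weight: 28.5 × 10 = 285 N down at 2.02 m → arm 2.02 m, τ = 285 × 2.02 = 575.7 N·m clockwise.
Sandbag: 20.8 × 10 = 208 N down at 2.22 m → arm 1.82 m, τ = 208 × 1.82 = 378.6 N·m clockwise.
Toolbox: 8.03 × 10 = 80.3 N down at 2.98 m → arm 1.06 m, τ = 80.3 × 1.06 = 85.12 N·m clockwise.
Net load moment about support A = 1039 N·m clockwise.
Reaction R at support B is upward at 0 m, arm 4.04 m → moment R × 4.04 counterclockwise.
Balancing moments: R × 4.04 = 1039, giving R = 257 N.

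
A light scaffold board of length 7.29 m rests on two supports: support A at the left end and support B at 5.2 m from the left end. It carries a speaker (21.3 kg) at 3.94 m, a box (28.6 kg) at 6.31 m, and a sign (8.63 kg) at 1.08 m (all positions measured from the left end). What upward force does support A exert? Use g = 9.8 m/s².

Take moments about support B.
Speaker: 21.3 × 9.8 = 208.7 N down at 3.94 m → arm 1.26 m, τ = 208.7 × 1.26 = 263 N·m counterclockwise.
Box: 28.6 × 9.8 = 280.3 N down at 6.31 m → arm 1.11 m, τ = 280.3 × 1.11 = 311.1 N·m clockwise.
Sign: 8.63 × 9.8 = 84.57 N down at 1.08 m → arm 4.12 m, τ = 84.57 × 4.12 = 348.4 N·m counterclockwise.
Net load moment about support B = 300.3 N·m counterclockwise.
Reaction R at support A is upward at 0 m, arm 5.2 m → moment R × 5.2 clockwise.
Balancing moments: R × 5.2 = 300.3, giving R = 57.8 N.

R_A ≈ 57.8 N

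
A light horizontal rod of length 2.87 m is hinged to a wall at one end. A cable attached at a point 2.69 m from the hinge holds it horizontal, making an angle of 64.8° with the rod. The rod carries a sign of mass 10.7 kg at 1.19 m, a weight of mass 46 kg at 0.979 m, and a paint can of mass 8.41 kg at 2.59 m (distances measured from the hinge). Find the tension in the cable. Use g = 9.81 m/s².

T ≈ 321 N

About the hinge:
Sign: 10.7 × 9.81 = 105 N down at 1.19 m → arm 1.19 m, τ = 105 × 1.19 = 124.9 N·m clockwise.
Weight: 46 × 9.81 = 451.3 N down at 0.979 m → arm 0.979 m, τ = 451.3 × 0.979 = 441.8 N·m clockwise.
Paint can: 8.41 × 9.81 = 82.5 N down at 2.59 m → arm 2.59 m, τ = 82.5 × 2.59 = 213.7 N·m clockwise.
Total clockwise load moment = 780.4 N·m.
The cable tension T acts at 2.69 m; only its component perpendicular to the rod, T sinθ, produces torque. sin 64.8° = 0.9048.
Setting net torque to zero: T × 2.69 × 0.9048 = 780.4 → T = 780.4 / 2.434 = 321 N.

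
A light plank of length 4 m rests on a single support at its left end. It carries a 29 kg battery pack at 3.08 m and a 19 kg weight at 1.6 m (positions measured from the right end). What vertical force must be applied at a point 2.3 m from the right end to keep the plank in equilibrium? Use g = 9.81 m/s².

Sum moments about the left end (the unknown pivot reaction has zero arm there).
Battery pack: 29 × 9.81 = 284.5 N down at 3.08 m → arm 0.92 m, τ = 284.5 × 0.92 = 261.7 N·m clockwise.
Weight: 19 × 9.81 = 186.4 N down at 1.6 m → arm 2.4 m, τ = 186.4 × 2.4 = 447.4 N·m clockwise.
Net moment of the loads = 709.1 N·m clockwise.
The upward force F acts at a point 2.3 m from the right end, arm 1.7 m, giving F × 1.7 counterclockwise.
Setting net torque to zero: F × 1.7 = 709.1 → F = 709.1 / 1.7 = 417 N.

F ≈ 417 N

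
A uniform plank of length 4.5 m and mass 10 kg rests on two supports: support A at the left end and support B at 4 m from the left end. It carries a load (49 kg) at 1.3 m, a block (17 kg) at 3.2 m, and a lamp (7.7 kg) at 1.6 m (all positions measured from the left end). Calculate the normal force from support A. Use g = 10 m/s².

R_A ≈ 455 N

Taking torques about support B:
Beam weight: 10 × 10 = 100 N down at 2.25 m → arm 1.75 m, τ = 100 × 1.75 = 175 N·m counterclockwise.
Load: 49 × 10 = 490 N down at 1.3 m → arm 2.7 m, τ = 490 × 2.7 = 1323 N·m counterclockwise.
Block: 17 × 10 = 170 N down at 3.2 m → arm 0.8 m, τ = 170 × 0.8 = 136 N·m counterclockwise.
Lamp: 7.7 × 10 = 77 N down at 1.6 m → arm 2.4 m, τ = 77 × 2.4 = 184.8 N·m counterclockwise.
Net load moment about support B = 1819 N·m counterclockwise.
Reaction R at support A is upward at 0 m, arm 4 m → moment R × 4 clockwise.
Setting net torque to zero: R × 4 = 1819 → R = 455 N.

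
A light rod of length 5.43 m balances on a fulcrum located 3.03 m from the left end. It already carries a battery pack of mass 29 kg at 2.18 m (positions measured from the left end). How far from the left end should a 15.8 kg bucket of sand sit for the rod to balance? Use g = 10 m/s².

Choose the fulcrum (at 3.03 m from the left end) as the axis so the support reaction has zero arm there.
Battery pack: 29 × 10 = 290 N down at 2.18 m → arm 0.85 m, τ = 290 × 0.85 = 246.5 N·m counterclockwise.
Net moment of existing loads = 246.5 N·m counterclockwise.
The bucket of sand weighs 15.8 × 10 = 158 N and must supply an equal clockwise moment, so its lever arm about the fulcrum is 246.5 / 158 = 1.56 m.
That puts it at 3.03 + 1.56 = 4.59 m from the left end.

x ≈ 4.59 m from the left end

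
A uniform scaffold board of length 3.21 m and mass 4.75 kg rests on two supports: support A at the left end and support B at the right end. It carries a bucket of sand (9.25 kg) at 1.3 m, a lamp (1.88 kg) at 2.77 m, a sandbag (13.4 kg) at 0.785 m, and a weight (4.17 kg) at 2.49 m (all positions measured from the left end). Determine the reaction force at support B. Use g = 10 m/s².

R_B ≈ 143 N

Take moments about support A.
Beam weight: 4.75 × 10 = 47.5 N down at 1.605 m → arm 1.605 m, τ = 47.5 × 1.605 = 76.24 N·m clockwise.
Bucket of sand: 9.25 × 10 = 92.5 N down at 1.3 m → arm 1.3 m, τ = 92.5 × 1.3 = 120.2 N·m clockwise.
Lamp: 1.88 × 10 = 18.8 N down at 2.77 m → arm 2.77 m, τ = 18.8 × 2.77 = 52.08 N·m clockwise.
Sandbag: 13.4 × 10 = 134 N down at 0.785 m → arm 0.785 m, τ = 134 × 0.785 = 105.2 N·m clockwise.
Weight: 4.17 × 10 = 41.7 N down at 2.49 m → arm 2.49 m, τ = 41.7 × 2.49 = 103.8 N·m clockwise.
Net load moment about support A = 457.5 N·m clockwise.
Reaction R at support B is upward at 3.21 m, arm 3.21 m → moment R × 3.21 counterclockwise.
Balancing moments: R × 3.21 = 457.5, giving R = 143 N.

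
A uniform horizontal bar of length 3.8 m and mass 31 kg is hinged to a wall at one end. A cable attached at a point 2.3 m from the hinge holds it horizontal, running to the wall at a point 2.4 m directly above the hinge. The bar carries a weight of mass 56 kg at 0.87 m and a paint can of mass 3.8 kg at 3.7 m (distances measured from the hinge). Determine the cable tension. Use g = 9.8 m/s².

T ≈ 718 N

Choose the hinge as the axis so the unknown hinge reaction has zero arm there.
Beam weight: 31 × 9.8 = 303.8 N down at 1.9 m → arm 1.9 m, τ = 303.8 × 1.9 = 577.2 N·m clockwise.
Weight: 56 × 9.8 = 548.8 N down at 0.87 m → arm 0.87 m, τ = 548.8 × 0.87 = 477.5 N·m clockwise.
Paint can: 3.8 × 9.8 = 37.24 N down at 3.7 m → arm 3.7 m, τ = 37.24 × 3.7 = 137.8 N·m clockwise.
Total clockwise load moment = 1192 N·m.
The cable tension T acts at 2.3 m; only its component perpendicular to the bar, T sinθ, produces torque. sinθ = h/√(h²+d²) = 2.4/√(2.4²+2.3²) = 0.722.
For rotational equilibrium, T × 2.3 × 0.722 = 1192, so T = 1192 / 1.661 = 718 N.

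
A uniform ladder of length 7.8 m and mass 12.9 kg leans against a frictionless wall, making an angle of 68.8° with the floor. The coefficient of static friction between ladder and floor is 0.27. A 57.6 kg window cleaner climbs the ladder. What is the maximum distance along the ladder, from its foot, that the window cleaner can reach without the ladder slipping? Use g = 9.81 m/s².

Choose the foot of the ladder as the axis so the floor normal and friction both act there and drop out.
Ladder weight 12.9×9.81 = 126.5 N acts at 3.9 m along the ladder; its horizontal arm is 3.9·cos68.8° = 1.41 m → τ = 178.4 N·m clockwise.
Window cleaner weight 57.6×9.81 = 565.1 N at distance d → arm d·cos68.8° → τ = 565.1·d·0.3616 clockwise.
Wall normal N at the top has arm L sinθ = 7.272 m counterclockwise, so Στ = 0 gives N·7.272 = 178.4 + 204.3·d.
ΣFy = 0 ⇒ N_floor = 691.6 N, so the maximum friction is μ_s·N_floor = 0.27×691.6 = 186.7 N. ΣFx = 0 ⇒ N_wall = f, so at the slipping point N = 186.7 N.
Substituting: 186.7×7.272 = 178.4 + 204.3·d ⇒ d = (1358 − 178.4) / 204.3 = 5.77 m.

d ≈ 5.77 m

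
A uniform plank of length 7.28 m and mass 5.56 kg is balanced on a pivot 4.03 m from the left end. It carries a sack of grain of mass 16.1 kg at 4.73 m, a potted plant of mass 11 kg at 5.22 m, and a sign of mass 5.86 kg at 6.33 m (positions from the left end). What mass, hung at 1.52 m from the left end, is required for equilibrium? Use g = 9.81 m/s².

m ≈ 14.2 kg

Take moments about the pivot (at 4.03 m from the left end).
Beam weight: 5.56 × 9.81 = 54.54 N down at 3.64 m → arm 0.39 m, τ = 54.54 × 0.39 = 21.27 N·m counterclockwise.
Sack of grain: 16.1 × 9.81 = 157.9 N down at 4.73 m → arm 0.7 m, τ = 157.9 × 0.7 = 110.5 N·m clockwise.
Potted plant: 11 × 9.81 = 107.9 N down at 5.22 m → arm 1.19 m, τ = 107.9 × 1.19 = 128.4 N·m clockwise.
Sign: 5.86 × 9.81 = 57.49 N down at 6.33 m → arm 2.3 m, τ = 57.49 × 2.3 = 132.2 N·m clockwise.
Net moment of known loads = 349.8 N·m clockwise.
An unknown mass m at 1.52 m has arm 2.51 m; its moment is m·g·2.51 counterclockwise.
For rotational equilibrium, m × 9.81 × 2.51 = 349.8, so m = 349.8 / (9.81 × 2.51) = 14.2 kg.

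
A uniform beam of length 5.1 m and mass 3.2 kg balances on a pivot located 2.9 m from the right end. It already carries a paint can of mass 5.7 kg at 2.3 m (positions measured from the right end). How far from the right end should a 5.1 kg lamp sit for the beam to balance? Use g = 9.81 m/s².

x ≈ 3.79 m from the right end

About the pivot (at 2.9 m from the right end):
Beam weight: 3.2 × 9.81 = 31.39 N down at 2.55 m → arm 0.35 m, τ = 31.39 × 0.35 = 10.99 N·m clockwise.
Paint can: 5.7 × 9.81 = 55.92 N down at 2.3 m → arm 0.6 m, τ = 55.92 × 0.6 = 33.55 N·m clockwise.
Net moment of existing loads = 44.54 N·m clockwise.
The lamp weighs 5.1 × 9.81 = 50.03 N and must supply an equal counterclockwise moment, so its lever arm about the pivot is 44.54 / 50.03 = 0.89 m.
That puts it at 2.9 + 0.89 = 3.79 m from the right end.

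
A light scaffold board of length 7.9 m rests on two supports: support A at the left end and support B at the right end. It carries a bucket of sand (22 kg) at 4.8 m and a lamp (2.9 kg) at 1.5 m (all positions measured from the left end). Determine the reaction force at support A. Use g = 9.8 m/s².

Choose support B as the axis so its reaction then has zero moment arm.
Bucket of sand: 22 × 9.8 = 215.6 N down at 4.8 m → arm 3.1 m, τ = 215.6 × 3.1 = 668.4 N·m counterclockwise.
Lamp: 2.9 × 9.8 = 28.42 N down at 1.5 m → arm 6.4 m, τ = 28.42 × 6.4 = 181.9 N·m counterclockwise.
Net load moment about support B = 850.3 N·m counterclockwise.
Reaction R at support A is upward at 0 m, arm 7.9 m → moment R × 7.9 clockwise.
For rotational equilibrium, R × 7.9 = 850.3, so R = 108 N.

R_A ≈ 108 N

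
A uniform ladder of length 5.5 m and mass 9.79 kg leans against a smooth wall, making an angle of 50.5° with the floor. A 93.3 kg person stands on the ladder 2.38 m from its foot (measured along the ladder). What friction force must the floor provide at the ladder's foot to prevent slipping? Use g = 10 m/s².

About the foot of the ladder:
Ladder weight 9.79×10 = 97.9 N acts at 2.75 m along the ladder; its horizontal arm is 2.75·cos50.5° = 1.749 m → τ = 171.2 N·m clockwise.
Person: 93.3×10 = 933 N at 2.38 m → arm 1.514 m → τ = 1413 N·m clockwise.
Wall normal N acts horizontally at the top; its moment arm is the height L sinθ = 5.5·sin50.5° = 4.244 m, counterclockwise.
Στ = 0 ⇒ N × 4.244 = 1584 ⇒ N = 373 N.
ΣFx = 0: friction at the foot balances the wall's push, so f = N_wall = 373 N.

f ≈ 373 N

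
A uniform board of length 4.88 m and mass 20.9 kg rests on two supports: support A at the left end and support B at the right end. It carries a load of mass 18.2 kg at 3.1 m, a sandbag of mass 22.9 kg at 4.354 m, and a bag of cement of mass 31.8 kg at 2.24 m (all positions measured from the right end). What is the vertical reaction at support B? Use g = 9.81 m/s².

Sum moments about support A (its reaction then has zero moment arm).
Beam weight: 20.9 × 9.81 = 205 N down at 2.44 m → arm 2.44 m, τ = 205 × 2.44 = 500.2 N·m clockwise.
Load: 18.2 × 9.81 = 178.5 N down at 3.1 m → arm 1.78 m, τ = 178.5 × 1.78 = 317.7 N·m clockwise.
Sandbag: 22.9 × 9.81 = 224.6 N down at 4.354 m → arm 0.526 m, τ = 224.6 × 0.526 = 118.1 N·m clockwise.
Bag of cement: 31.8 × 9.81 = 312 N down at 2.24 m → arm 2.64 m, τ = 312 × 2.64 = 823.7 N·m clockwise.
Net load moment about support A = 1760 N·m clockwise.
Reaction R at support B is upward at 0 m, arm 4.88 m → moment R × 4.88 counterclockwise.
Setting net torque to zero: R × 4.88 = 1760 → R = 361 N.

R_B ≈ 361 N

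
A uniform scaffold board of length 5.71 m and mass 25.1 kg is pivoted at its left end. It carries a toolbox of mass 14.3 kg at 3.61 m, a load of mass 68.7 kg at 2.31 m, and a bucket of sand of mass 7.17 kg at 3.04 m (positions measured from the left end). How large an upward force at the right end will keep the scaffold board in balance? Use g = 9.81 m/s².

Choose the left end as the axis so the unknown pivot reaction has zero arm there.
Beam weight: 25.1 × 9.81 = 246.2 N down at 2.855 m → arm 2.855 m, τ = 246.2 × 2.855 = 702.9 N·m clockwise.
Toolbox: 14.3 × 9.81 = 140.3 N down at 3.61 m → arm 3.61 m, τ = 140.3 × 3.61 = 506.5 N·m clockwise.
Load: 68.7 × 9.81 = 673.9 N down at 2.31 m → arm 2.31 m, τ = 673.9 × 2.31 = 1557 N·m clockwise.
Bucket of sand: 7.17 × 9.81 = 70.34 N down at 3.04 m → arm 3.04 m, τ = 70.34 × 3.04 = 213.8 N·m clockwise.
Net moment of the loads = 2980 N·m clockwise.
The upward force F acts at the right end, arm 5.71 m, giving F × 5.71 counterclockwise.
Balancing moments: F × 5.71 = 2980, giving F = 2980 / 5.71 = 522 N.

F ≈ 522 N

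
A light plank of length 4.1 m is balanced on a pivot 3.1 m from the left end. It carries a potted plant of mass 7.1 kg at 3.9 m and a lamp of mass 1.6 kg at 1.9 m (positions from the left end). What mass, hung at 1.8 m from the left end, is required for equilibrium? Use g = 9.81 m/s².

Taking torques about the pivot (at 3.1 m from the left end):
Potted plant: 7.1 × 9.81 = 69.65 N down at 3.9 m → arm 0.8 m, τ = 69.65 × 0.8 = 55.72 N·m clockwise.
Lamp: 1.6 × 9.81 = 15.7 N down at 1.9 m → arm 1.2 m, τ = 15.7 × 1.2 = 18.84 N·m counterclockwise.
Net moment of known loads = 36.88 N·m clockwise.
An unknown mass m at 1.8 m has arm 1.3 m; its moment is m·g·1.3 counterclockwise.
Στ = 0 ⇒ m × 9.81 × 1.3 = 36.88 ⇒ m = 36.88 / (9.81 × 1.3) = 2.89 kg.

m ≈ 2.89 kg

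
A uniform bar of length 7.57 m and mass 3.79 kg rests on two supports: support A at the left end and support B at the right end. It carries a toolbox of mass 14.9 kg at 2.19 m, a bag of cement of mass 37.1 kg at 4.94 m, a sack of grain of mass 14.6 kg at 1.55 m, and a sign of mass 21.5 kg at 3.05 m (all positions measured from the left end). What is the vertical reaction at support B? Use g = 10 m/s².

R_B ≈ 421 N

About support A:
Beam weight: 3.79 × 10 = 37.9 N down at 3.785 m → arm 3.785 m, τ = 37.9 × 3.785 = 143.5 N·m clockwise.
Toolbox: 14.9 × 10 = 149 N down at 2.19 m → arm 2.19 m, τ = 149 × 2.19 = 326.3 N·m clockwise.
Bag of cement: 37.1 × 10 = 371 N down at 4.94 m → arm 4.94 m, τ = 371 × 4.94 = 1833 N·m clockwise.
Sack of grain: 14.6 × 10 = 146 N down at 1.55 m → arm 1.55 m, τ = 146 × 1.55 = 226.3 N·m clockwise.
Sign: 21.5 × 10 = 215 N down at 3.05 m → arm 3.05 m, τ = 215 × 3.05 = 655.8 N·m clockwise.
Net load moment about support A = 3185 N·m clockwise.
Reaction R at support B is upward at 7.57 m, arm 7.57 m → moment R × 7.57 counterclockwise.
Στ = 0 ⇒ R × 7.57 = 3185 ⇒ R = 421 N.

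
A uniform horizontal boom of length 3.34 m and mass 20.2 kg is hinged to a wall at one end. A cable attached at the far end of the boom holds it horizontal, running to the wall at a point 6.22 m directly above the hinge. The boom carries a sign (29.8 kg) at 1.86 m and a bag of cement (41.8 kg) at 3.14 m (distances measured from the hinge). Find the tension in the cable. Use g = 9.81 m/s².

About the hinge:
Beam weight: 20.2 × 9.81 = 198.2 N down at 1.67 m → arm 1.67 m, τ = 198.2 × 1.67 = 331 N·m clockwise.
Sign: 29.8 × 9.81 = 292.3 N down at 1.86 m → arm 1.86 m, τ = 292.3 × 1.86 = 543.7 N·m clockwise.
Bag of cement: 41.8 × 9.81 = 410.1 N down at 3.14 m → arm 3.14 m, τ = 410.1 × 3.14 = 1288 N·m clockwise.
Total clockwise load moment = 2163 N·m.
The cable tension T acts at 3.34 m; only its component perpendicular to the boom, T sinθ, produces torque. sinθ = h/√(h²+d²) = 6.22/√(6.22²+3.34²) = 0.881.
Setting net torque to zero: T × 3.34 × 0.881 = 2163 → T = 2163 / 2.943 = 735 N.

T ≈ 735 N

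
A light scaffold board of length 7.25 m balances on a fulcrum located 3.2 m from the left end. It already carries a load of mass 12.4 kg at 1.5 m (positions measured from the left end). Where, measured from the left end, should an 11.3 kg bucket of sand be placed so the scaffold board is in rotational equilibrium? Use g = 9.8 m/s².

Take moments about the fulcrum (at 3.2 m from the left end).
Load: 12.4 × 9.8 = 121.5 N down at 1.5 m → arm 1.7 m, τ = 121.5 × 1.7 = 206.5 N·m counterclockwise.
Net moment of existing loads = 206.5 N·m counterclockwise.
The bucket of sand weighs 11.3 × 9.8 = 110.7 N and must supply an equal clockwise moment, so its lever arm about the fulcrum is 206.5 / 110.7 = 1.87 m.
That puts it at 3.2 + 1.87 = 5.07 m from the left end.

x ≈ 5.07 m from the left end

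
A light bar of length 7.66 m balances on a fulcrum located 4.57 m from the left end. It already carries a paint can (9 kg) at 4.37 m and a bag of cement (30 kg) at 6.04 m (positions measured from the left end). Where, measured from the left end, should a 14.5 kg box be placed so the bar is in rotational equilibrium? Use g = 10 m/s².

Choose the fulcrum (at 4.57 m from the left end) as the axis so the support reaction has zero arm there.
Paint can: 9 × 10 = 90 N down at 4.37 m → arm 0.2 m, τ = 90 × 0.2 = 18 N·m counterclockwise.
Bag of cement: 30 × 10 = 300 N down at 6.04 m → arm 1.47 m, τ = 300 × 1.47 = 441 N·m clockwise.
Net moment of existing loads = 423 N·m clockwise.
The box weighs 14.5 × 10 = 145 N and must supply an equal counterclockwise moment, so its lever arm about the fulcrum is 423 / 145 = 2.92 m.
That puts it at 4.57 − 2.92 = 1.65 m from the left end.

x ≈ 1.65 m from the left end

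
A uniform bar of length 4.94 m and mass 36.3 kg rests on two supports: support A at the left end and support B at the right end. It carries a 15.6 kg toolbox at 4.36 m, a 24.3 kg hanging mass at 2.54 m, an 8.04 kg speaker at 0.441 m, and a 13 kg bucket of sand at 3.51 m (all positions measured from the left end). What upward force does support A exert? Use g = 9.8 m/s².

Taking torques about support B:
Beam weight: 36.3 × 9.8 = 355.7 N down at 2.47 m → arm 2.47 m, τ = 355.7 × 2.47 = 878.6 N·m counterclockwise.
Toolbox: 15.6 × 9.8 = 152.9 N down at 4.36 m → arm 0.58 m, τ = 152.9 × 0.58 = 88.68 N·m counterclockwise.
Hanging mass: 24.3 × 9.8 = 238.1 N down at 2.54 m → arm 2.4 m, τ = 238.1 × 2.4 = 571.4 N·m counterclockwise.
Speaker: 8.04 × 9.8 = 78.79 N down at 0.441 m → arm 4.499 m, τ = 78.79 × 4.499 = 354.5 N·m counterclockwise.
Bucket of sand: 13 × 9.8 = 127.4 N down at 3.51 m → arm 1.43 m, τ = 127.4 × 1.43 = 182.2 N·m counterclockwise.
Net load moment about support B = 2075 N·m counterclockwise.
Reaction R at support A is upward at 0 m, arm 4.94 m → moment R × 4.94 clockwise.
For rotational equilibrium, R × 4.94 = 2075, so R = 420 N.

R_A ≈ 420 N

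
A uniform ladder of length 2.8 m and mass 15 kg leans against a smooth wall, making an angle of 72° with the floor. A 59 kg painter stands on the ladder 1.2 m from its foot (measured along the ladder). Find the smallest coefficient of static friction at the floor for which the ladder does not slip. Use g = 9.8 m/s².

About the foot of the ladder:
Ladder weight 15×9.8 = 147 N acts at 1.4 m along the ladder; its horizontal arm is 1.4·cos72° = 0.4326 m → τ = 63.59 N·m clockwise.
Painter: 59×9.8 = 578.2 N at 1.2 m → arm 0.3708 m → τ = 214.4 N·m clockwise.
Wall normal N acts horizontally at the top; its moment arm is the height L sinθ = 2.8·sin72° = 2.663 m, counterclockwise.
For rotational equilibrium, N × 2.663 = 278, so N = 104.4 N.
ΣFx = 0 ⇒ f = N_wall = 104.4 N. ΣFy = 0 ⇒ N_floor = 725.2 N.
μ_min = f / N_floor = 104.4 / 725.2 = 0.144.

μ_min ≈ 0.144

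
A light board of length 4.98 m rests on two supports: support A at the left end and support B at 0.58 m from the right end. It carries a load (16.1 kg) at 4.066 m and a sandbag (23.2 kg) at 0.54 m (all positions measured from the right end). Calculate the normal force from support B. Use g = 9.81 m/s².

R_B ≈ 262 N

Sum moments about support A (its reaction then has zero moment arm).
Load: 16.1 × 9.81 = 157.9 N down at 4.066 m → arm 0.914 m, τ = 157.9 × 0.914 = 144.3 N·m clockwise.
Sandbag: 23.2 × 9.81 = 227.6 N down at 0.54 m → arm 4.44 m, τ = 227.6 × 4.44 = 1011 N·m clockwise.
Net load moment about support A = 1155 N·m clockwise.
Reaction R at support B is upward at 0.58 m, arm 4.4 m → moment R × 4.4 counterclockwise.
Balancing moments: R × 4.4 = 1155, giving R = 262 N.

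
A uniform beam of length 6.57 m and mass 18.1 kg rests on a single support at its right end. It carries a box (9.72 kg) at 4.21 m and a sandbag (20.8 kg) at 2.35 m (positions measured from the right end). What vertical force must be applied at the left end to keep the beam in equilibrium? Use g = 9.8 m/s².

Take moments about the right end.
Beam weight: 18.1 × 9.8 = 177.4 N down at 3.285 m → arm 3.285 m, τ = 177.4 × 3.285 = 582.8 N·m counterclockwise.
Box: 9.72 × 9.8 = 95.26 N down at 4.21 m → arm 4.21 m, τ = 95.26 × 4.21 = 401 N·m counterclockwise.
Sandbag: 20.8 × 9.8 = 203.8 N down at 2.35 m → arm 2.35 m, τ = 203.8 × 2.35 = 478.9 N·m counterclockwise.
Net moment of the loads = 1463 N·m counterclockwise.
The upward force F acts at the left end, arm 6.57 m, giving F × 6.57 clockwise.
For rotational equilibrium, F × 6.57 = 1463, so F = 1463 / 6.57 = 223 N.

F ≈ 223 N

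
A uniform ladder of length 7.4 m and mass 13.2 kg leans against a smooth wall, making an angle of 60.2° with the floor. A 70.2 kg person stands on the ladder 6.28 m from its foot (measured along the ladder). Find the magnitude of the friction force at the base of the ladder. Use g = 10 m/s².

f ≈ 379 N

Take moments about the foot of the ladder.
Ladder weight 13.2×10 = 132 N acts at 3.7 m along the ladder; its horizontal arm is 3.7·cos60.2° = 1.839 m → τ = 242.7 N·m clockwise.
Person: 70.2×10 = 702 N at 6.28 m → arm 3.121 m → τ = 2191 N·m clockwise.
Wall normal N acts horizontally at the top; its moment arm is the height L sinθ = 7.4·sin60.2° = 6.421 m, counterclockwise.
Setting net torque to zero: N × 6.421 = 2434 → N = 379 N.
ΣFx = 0: friction at the foot balances the wall's push, so f = N_wall = 379 N.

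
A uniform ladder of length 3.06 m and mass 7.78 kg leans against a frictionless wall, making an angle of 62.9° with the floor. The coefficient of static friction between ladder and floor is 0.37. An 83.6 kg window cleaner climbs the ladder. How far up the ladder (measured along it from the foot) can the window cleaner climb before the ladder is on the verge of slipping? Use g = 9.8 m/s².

d ≈ 2.28 m

Taking torques about the foot of the ladder:
Ladder weight 7.78×9.8 = 76.24 N acts at 1.53 m along the ladder; its horizontal arm is 1.53·cos62.9° = 0.697 m → τ = 53.14 N·m clockwise.
Window cleaner weight 83.6×9.8 = 819.3 N at distance d → arm d·cos62.9° → τ = 819.3·d·0.4555 clockwise.
Wall normal N at the top has arm L sinθ = 2.724 m counterclockwise, so Στ = 0 gives N·2.724 = 53.14 + 373.2·d.
ΣFy = 0 ⇒ N_floor = 895.5 N, so the maximum friction is μ_s·N_floor = 0.37×895.5 = 331.3 N. ΣFx = 0 ⇒ N_wall = f, so at the slipping point N = 331.3 N.
Substituting: 331.3×2.724 = 53.14 + 373.2·d ⇒ d = (902.5 − 53.14) / 373.2 = 2.28 m.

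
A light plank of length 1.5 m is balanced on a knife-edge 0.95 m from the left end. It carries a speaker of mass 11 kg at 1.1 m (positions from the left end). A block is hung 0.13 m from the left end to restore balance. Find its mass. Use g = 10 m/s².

About the knife-edge (at 0.95 m from the left end):
Speaker: 11 × 10 = 110 N down at 1.1 m → arm 0.15 m, τ = 110 × 0.15 = 16.5 N·m clockwise.
Net moment of known loads = 16.5 N·m clockwise.
An unknown mass m at 0.13 m has arm 0.82 m; its moment is m·g·0.82 counterclockwise.
Στ = 0 ⇒ m × 10 × 0.82 = 16.5 ⇒ m = 16.5 / (10 × 0.82) = 2.01 kg.

m ≈ 2.01 kg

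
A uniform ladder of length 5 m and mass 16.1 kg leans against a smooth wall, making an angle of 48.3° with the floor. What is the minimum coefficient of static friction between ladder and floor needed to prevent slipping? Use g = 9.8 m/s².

μ_min ≈ 0.445

Taking torques about the foot of the ladder:
Ladder weight 16.1×9.8 = 157.8 N acts at 2.5 m along the ladder; its horizontal arm is 2.5·cos48.3° = 1.663 m → τ = 262.4 N·m clockwise.
Wall normal N acts horizontally at the top; its moment arm is the height L sinθ = 5·sin48.3° = 3.733 m, counterclockwise.
Στ = 0 ⇒ N × 3.733 = 262.4 ⇒ N = 70.29 N.
ΣFx = 0 ⇒ f = N_wall = 70.29 N. ΣFy = 0 ⇒ N_floor = 157.8 N.
μ_min = f / N_floor = 70.29 / 157.8 = 0.445.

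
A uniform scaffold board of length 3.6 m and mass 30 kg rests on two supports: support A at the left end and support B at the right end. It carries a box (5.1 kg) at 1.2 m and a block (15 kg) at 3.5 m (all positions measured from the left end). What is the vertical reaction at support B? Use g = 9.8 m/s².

R_B ≈ 307 N

Sum moments about support A (its reaction then has zero moment arm).
Beam weight: 30 × 9.8 = 294 N down at 1.8 m → arm 1.8 m, τ = 294 × 1.8 = 529.2 N·m clockwise.
Box: 5.1 × 9.8 = 49.98 N down at 1.2 m → arm 1.2 m, τ = 49.98 × 1.2 = 59.98 N·m clockwise.
Block: 15 × 9.8 = 147 N down at 3.5 m → arm 3.5 m, τ = 147 × 3.5 = 514.5 N·m clockwise.
Net load moment about support A = 1104 N·m clockwise.
Reaction R at support B is upward at 3.6 m, arm 3.6 m → moment R × 3.6 counterclockwise.
Setting net torque to zero: R × 3.6 = 1104 → R = 307 N.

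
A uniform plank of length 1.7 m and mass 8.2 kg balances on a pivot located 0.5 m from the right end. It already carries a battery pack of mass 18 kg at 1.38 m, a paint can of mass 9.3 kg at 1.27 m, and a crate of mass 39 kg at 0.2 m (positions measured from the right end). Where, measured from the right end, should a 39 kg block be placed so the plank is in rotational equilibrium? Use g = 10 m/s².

Choose the pivot (at 0.5 m from the right end) as the axis so the support reaction has zero arm there.
Beam weight: 8.2 × 10 = 82 N down at 0.85 m → arm 0.35 m, τ = 82 × 0.35 = 28.7 N·m counterclockwise.
Battery pack: 18 × 10 = 180 N down at 1.38 m → arm 0.88 m, τ = 180 × 0.88 = 158.4 N·m counterclockwise.
Paint can: 9.3 × 10 = 93 N down at 1.27 m → arm 0.77 m, τ = 93 × 0.77 = 71.61 N·m counterclockwise.
Crate: 39 × 10 = 390 N down at 0.2 m → arm 0.3 m, τ = 390 × 0.3 = 117 N·m clockwise.
Net moment of existing loads = 141.7 N·m counterclockwise.
The block weighs 39 × 10 = 390 N and must supply an equal clockwise moment, so its lever arm about the pivot is 141.7 / 390 = 0.363 m.
That puts it at 0.5 − 0.363 = 0.137 m from the right end.

x ≈ 0.137 m from the right end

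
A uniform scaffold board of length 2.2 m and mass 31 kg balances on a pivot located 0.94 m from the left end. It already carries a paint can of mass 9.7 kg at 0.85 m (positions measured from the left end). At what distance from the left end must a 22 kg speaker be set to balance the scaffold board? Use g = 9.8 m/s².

x ≈ 0.754 m from the left end

Sum moments about the pivot (at 0.94 m from the left end) (the support reaction has zero arm there).
Beam weight: 31 × 9.8 = 303.8 N down at 1.1 m → arm 0.16 m, τ = 303.8 × 0.16 = 48.61 N·m clockwise.
Paint can: 9.7 × 9.8 = 95.06 N down at 0.85 m → arm 0.09 m, τ = 95.06 × 0.09 = 8.555 N·m counterclockwise.
Net moment of existing loads = 40.05 N·m clockwise.
The speaker weighs 22 × 9.8 = 215.6 N and must supply an equal counterclockwise moment, so its lever arm about the pivot is 40.05 / 215.6 = 0.186 m.
That puts it at 0.94 − 0.186 = 0.754 m from the left end.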